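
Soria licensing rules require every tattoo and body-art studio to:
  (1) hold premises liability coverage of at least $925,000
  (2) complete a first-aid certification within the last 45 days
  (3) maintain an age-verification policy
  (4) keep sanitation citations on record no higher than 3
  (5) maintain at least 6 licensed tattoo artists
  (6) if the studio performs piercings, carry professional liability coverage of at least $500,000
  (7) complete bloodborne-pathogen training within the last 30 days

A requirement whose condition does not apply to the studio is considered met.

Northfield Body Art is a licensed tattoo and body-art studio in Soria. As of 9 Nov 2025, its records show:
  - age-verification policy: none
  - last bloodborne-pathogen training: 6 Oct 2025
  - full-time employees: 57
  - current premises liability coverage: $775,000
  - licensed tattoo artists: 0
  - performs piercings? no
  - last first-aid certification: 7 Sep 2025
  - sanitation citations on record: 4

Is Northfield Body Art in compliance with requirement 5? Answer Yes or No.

5. licensed tattoo artists 0 < 6 → not met

No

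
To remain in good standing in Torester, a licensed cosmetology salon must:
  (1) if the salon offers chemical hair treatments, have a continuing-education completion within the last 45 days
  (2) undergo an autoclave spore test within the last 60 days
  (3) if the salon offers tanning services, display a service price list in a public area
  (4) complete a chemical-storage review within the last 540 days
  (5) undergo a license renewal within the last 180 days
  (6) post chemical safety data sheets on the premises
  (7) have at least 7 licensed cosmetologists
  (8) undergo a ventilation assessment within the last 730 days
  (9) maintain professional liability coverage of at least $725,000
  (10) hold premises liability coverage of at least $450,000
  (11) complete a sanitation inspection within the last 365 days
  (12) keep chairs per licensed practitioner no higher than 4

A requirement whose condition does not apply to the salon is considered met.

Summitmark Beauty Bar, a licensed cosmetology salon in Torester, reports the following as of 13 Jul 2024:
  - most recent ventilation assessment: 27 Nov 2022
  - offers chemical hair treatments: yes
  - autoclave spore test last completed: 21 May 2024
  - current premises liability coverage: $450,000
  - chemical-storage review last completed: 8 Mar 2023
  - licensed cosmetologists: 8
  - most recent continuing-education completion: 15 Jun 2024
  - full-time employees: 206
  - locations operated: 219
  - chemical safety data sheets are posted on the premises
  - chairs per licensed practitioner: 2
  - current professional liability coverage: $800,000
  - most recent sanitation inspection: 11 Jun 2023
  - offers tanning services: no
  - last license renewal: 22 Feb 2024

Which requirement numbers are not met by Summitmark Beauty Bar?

1. condition 'offers chemical hair treatments' holds; continuing-education completion 28 days ago vs limit 45 → met
2. autoclave spore test 53 days ago vs limit 60 → met
3. condition 'offers tanning services' does not hold → requirement n/a → met
4. chemical-storage review 493 days ago vs limit 540 → met
5. license renewal 142 days ago vs limit 180 → met
6. chemical safety data sheets present → met
7. licensed cosmetologists 8 ≥ 7 → met
8. ventilation assessment 594 days ago vs limit 730 → met
9. professional liability coverage $800,000 ≥ $725,000 → met
10. premises liability coverage $450,000 ≥ $450,000 → met
11. sanitation inspection 398 days ago vs limit 365 → not met
12. chairs per licensed practitioner 2 ≤ 4 → met
Not met: 11

11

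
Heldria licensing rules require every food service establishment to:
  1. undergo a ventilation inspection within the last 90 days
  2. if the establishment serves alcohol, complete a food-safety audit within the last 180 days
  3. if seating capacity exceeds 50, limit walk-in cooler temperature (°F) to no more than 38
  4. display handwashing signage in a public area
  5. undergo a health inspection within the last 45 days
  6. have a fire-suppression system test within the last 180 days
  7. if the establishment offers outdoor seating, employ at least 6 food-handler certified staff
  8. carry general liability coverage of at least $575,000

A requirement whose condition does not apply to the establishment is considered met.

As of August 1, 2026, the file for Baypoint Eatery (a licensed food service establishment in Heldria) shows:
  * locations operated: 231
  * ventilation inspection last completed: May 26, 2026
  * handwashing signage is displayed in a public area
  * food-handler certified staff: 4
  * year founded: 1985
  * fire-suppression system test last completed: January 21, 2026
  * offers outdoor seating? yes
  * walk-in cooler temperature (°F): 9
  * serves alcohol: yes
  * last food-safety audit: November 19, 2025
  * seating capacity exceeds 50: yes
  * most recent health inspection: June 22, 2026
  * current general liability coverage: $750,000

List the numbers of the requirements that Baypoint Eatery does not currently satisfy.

2, 6, 7

1. ventilation inspection 67 days ago vs limit 90 → met
2. condition 'serves alcohol' holds; food-safety audit 255 days ago vs limit 180 → not met
3. condition 'seating capacity exceeds 50' holds; walk-in cooler temperature (°F) 9 ≤ 38 → met
4. handwashing signage present → met
5. health inspection 40 days ago vs limit 45 → met
6. fire-suppression system test 192 days ago vs limit 180 → not met
7. condition 'offers outdoor seating' holds; food-handler certified staff 4 < 6 → not met
8. general liability coverage $750,000 ≥ $575,000 → met
Not met: 2, 6, 7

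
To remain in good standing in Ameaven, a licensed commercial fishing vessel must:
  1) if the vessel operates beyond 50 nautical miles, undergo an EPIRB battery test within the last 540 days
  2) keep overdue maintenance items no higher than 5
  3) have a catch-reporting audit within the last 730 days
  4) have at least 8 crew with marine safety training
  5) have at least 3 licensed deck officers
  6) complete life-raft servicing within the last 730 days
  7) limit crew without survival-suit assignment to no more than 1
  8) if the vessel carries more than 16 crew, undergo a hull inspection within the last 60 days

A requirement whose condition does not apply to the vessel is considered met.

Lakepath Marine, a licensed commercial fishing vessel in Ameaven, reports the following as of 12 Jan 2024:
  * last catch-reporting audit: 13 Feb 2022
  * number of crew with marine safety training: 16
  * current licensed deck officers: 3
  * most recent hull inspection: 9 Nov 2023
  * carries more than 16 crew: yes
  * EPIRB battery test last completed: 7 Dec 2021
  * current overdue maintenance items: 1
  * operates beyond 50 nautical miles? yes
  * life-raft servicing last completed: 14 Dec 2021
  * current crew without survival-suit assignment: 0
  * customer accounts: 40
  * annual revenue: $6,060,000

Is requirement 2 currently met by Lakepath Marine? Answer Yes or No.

Yes

2. overdue maintenance items 1 ≤ 5 → met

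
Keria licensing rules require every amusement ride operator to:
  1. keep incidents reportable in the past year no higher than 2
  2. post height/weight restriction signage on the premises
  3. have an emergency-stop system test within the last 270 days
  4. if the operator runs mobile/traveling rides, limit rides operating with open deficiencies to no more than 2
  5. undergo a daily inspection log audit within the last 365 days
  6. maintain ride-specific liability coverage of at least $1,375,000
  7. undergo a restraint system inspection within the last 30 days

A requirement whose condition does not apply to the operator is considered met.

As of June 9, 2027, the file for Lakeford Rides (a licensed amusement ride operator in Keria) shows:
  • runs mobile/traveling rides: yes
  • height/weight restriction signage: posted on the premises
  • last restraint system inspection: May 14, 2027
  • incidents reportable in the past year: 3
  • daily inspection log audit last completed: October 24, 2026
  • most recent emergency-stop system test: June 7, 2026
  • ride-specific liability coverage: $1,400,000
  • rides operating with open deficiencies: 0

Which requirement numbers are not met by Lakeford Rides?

1. incidents reportable in the past year 3 > 2 → not met
2. height/weight restriction signage present → met
3. emergency-stop system test 367 days ago vs limit 270 → not met
4. condition 'runs mobile/traveling rides' holds; rides operating with open deficiencies 0 ≤ 2 → met
5. daily inspection log audit 228 days ago vs limit 365 → met
6. ride-specific liability coverage $1,400,000 ≥ $1,375,000 → met
7. restraint system inspection 26 days ago vs limit 30 → met
Not met: 1, 3

1, 3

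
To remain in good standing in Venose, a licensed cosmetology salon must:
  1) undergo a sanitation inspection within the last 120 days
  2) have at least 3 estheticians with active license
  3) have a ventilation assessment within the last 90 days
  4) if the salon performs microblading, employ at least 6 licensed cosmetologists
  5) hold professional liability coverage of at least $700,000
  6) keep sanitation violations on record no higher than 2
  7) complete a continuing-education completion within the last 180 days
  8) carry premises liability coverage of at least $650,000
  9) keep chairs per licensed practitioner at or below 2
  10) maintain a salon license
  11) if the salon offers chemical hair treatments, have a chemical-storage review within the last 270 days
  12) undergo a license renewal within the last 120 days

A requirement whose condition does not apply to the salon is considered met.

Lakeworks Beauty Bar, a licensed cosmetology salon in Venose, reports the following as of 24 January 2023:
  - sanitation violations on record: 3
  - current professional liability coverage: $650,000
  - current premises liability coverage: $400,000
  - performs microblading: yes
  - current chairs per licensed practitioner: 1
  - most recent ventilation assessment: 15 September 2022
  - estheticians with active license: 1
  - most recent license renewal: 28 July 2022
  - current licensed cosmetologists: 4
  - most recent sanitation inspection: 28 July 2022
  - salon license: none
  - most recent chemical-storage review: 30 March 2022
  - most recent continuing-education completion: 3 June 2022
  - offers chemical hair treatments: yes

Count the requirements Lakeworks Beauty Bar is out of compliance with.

1. sanitation inspection 180 days ago vs limit 120 → not met
2. estheticians with active license 1 < 3 → not met
3. ventilation assessment 131 days ago vs limit 90 → not met
4. condition 'performs microblading' holds; licensed cosmetologists 4 < 6 → not met
5. professional liability coverage $650,000 < $700,000 → not met
6. sanitation violations on record 3 > 2 → not met
7. continuing-education completion 235 days ago vs limit 180 → not met
8. premises liability coverage $400,000 < $650,000 → not met
9. chairs per licensed practitioner 1 ≤ 2 → met
10. salon license absent → not met
11. condition 'offers chemical hair treatments' holds; chemical-storage review 300 days ago vs limit 270 → not met
12. license renewal 180 days ago vs limit 120 → not met
Not met: 11 of 12

11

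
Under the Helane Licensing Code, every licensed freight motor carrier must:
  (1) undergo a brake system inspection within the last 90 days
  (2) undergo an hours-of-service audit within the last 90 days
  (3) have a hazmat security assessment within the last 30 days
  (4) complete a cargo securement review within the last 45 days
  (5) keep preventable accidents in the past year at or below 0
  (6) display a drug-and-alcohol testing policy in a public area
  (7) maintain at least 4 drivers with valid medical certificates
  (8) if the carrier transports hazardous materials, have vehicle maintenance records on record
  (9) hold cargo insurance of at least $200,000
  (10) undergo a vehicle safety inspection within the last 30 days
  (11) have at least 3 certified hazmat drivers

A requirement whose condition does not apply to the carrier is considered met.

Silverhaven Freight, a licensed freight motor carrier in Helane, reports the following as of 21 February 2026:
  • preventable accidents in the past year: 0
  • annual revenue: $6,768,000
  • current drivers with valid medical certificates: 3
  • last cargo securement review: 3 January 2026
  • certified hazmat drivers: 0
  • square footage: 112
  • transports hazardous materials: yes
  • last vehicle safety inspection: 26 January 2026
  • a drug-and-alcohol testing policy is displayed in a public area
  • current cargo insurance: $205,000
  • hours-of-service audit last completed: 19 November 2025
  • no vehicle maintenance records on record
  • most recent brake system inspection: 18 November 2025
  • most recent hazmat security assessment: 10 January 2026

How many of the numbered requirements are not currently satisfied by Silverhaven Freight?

1. brake system inspection 95 days ago vs limit 90 → not met
2. hours-of-service audit 94 days ago vs limit 90 → not met
3. hazmat security assessment 42 days ago vs limit 30 → not met
4. cargo securement review 49 days ago vs limit 45 → not met
5. preventable accidents in the past year 0 ≤ 0 → met
6. drug-and-alcohol testing policy present → met
7. drivers with valid medical certificates 3 < 4 → not met
8. condition 'transports hazardous materials' holds; vehicle maintenance records absent → not met
9. cargo insurance $205,000 ≥ $200,000 → met
10. vehicle safety inspection 26 days ago vs limit 30 → met
11. certified hazmat drivers 0 < 3 → not met
Not met: 7 of 11

7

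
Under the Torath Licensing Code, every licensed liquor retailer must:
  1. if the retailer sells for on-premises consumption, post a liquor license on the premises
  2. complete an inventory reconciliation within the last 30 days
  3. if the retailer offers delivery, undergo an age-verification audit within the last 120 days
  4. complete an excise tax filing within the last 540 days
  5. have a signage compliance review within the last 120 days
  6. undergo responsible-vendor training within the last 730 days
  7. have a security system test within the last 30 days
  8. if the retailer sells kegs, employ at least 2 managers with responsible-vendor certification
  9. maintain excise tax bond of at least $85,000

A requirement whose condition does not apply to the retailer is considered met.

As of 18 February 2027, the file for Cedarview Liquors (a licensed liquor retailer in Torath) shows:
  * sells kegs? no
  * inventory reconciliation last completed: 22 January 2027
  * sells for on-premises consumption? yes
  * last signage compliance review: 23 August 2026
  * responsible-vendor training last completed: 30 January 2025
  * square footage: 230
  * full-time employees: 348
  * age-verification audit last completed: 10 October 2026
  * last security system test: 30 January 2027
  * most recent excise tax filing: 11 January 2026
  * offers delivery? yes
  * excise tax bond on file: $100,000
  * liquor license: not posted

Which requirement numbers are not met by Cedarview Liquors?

1, 3, 5, 6

1. condition 'sells for on-premises consumption' holds; liquor license absent → not met
2. inventory reconciliation 27 days ago vs limit 30 → met
3. condition 'offers delivery' holds; age-verification audit 131 days ago vs limit 120 → not met
4. excise tax filing 403 days ago vs limit 540 → met
5. signage compliance review 179 days ago vs limit 120 → not met
6. responsible-vendor training 749 days ago vs limit 730 → not met
7. security system test 19 days ago vs limit 30 → met
8. condition 'sells kegs' does not hold → requirement n/a → met
9. excise tax bond $100,000 ≥ $85,000 → met
Not met: 1, 3, 5, 6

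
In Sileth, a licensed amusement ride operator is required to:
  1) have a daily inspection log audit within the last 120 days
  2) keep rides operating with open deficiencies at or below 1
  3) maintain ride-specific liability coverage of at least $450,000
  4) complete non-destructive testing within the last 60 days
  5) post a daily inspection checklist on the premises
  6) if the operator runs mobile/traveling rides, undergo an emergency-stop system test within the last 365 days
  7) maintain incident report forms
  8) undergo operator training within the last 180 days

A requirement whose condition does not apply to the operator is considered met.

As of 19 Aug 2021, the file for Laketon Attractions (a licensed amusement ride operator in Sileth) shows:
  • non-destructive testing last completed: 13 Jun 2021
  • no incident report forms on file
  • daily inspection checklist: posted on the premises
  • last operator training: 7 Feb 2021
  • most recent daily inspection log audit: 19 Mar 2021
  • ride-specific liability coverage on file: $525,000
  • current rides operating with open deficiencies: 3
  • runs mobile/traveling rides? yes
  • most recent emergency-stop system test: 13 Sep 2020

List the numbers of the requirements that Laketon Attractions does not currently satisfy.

1. daily inspection log audit 153 days ago vs limit 120 → not met
2. rides operating with open deficiencies 3 > 1 → not met
3. ride-specific liability coverage $525,000 ≥ $450,000 → met
4. non-destructive testing 67 days ago vs limit 60 → not met
5. daily inspection checklist present → met
6. condition 'runs mobile/traveling rides' holds; emergency-stop system test 340 days ago vs limit 365 → met
7. incident report forms absent → not met
8. operator training 193 days ago vs limit 180 → not met
Not met: 1, 2, 4, 7, 8

1, 2, 4, 7, 8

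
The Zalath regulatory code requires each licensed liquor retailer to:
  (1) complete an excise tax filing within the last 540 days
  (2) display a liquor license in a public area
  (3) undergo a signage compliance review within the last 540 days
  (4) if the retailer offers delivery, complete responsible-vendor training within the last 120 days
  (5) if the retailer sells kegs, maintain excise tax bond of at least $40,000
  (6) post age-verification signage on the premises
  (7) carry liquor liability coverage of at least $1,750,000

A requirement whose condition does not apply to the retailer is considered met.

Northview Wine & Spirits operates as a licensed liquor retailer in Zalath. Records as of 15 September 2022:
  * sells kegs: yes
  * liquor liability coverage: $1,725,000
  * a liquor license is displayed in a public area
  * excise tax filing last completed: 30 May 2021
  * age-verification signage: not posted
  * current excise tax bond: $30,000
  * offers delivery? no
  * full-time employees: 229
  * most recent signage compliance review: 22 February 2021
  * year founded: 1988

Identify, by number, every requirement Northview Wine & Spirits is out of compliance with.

1. excise tax filing 473 days ago vs limit 540 → met
2. liquor license present → met
3. signage compliance review 570 days ago vs limit 540 → not met
4. condition 'offers delivery' does not hold → requirement n/a → met
5. condition 'sells kegs' holds; excise tax bond $30,000 < $40,000 → not met
6. age-verification signage absent → not met
7. liquor liability coverage $1,725,000 < $1,750,000 → not met
Not met: 3, 5, 6, 7

3, 5, 6, 7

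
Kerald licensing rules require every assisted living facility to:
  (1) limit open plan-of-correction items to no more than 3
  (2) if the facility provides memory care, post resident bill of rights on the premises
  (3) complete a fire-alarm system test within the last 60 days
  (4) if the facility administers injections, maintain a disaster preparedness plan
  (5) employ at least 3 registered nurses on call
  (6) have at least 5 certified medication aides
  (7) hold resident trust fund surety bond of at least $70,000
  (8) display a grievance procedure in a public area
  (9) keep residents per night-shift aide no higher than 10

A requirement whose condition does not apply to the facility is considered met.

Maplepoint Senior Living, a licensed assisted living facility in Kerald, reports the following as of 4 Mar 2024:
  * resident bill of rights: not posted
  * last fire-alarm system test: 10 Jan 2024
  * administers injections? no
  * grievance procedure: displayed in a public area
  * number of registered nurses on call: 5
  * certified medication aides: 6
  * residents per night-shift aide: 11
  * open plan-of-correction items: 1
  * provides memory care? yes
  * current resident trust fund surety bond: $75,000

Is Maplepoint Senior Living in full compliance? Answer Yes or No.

No

1. open plan-of-correction items 1 ≤ 3 → met
2. condition 'provides memory care' holds; resident bill of rights absent → not met
3. fire-alarm system test 54 days ago vs limit 60 → met
4. condition 'administers injections' does not hold → requirement n/a → met
5. registered nurses on call 5 ≥ 3 → met
6. certified medication aides 6 ≥ 5 → met
7. resident trust fund surety bond $75,000 ≥ $70,000 → met
8. grievance procedure present → met
9. residents per night-shift aide 11 > 10 → not met
Not met: 2, 9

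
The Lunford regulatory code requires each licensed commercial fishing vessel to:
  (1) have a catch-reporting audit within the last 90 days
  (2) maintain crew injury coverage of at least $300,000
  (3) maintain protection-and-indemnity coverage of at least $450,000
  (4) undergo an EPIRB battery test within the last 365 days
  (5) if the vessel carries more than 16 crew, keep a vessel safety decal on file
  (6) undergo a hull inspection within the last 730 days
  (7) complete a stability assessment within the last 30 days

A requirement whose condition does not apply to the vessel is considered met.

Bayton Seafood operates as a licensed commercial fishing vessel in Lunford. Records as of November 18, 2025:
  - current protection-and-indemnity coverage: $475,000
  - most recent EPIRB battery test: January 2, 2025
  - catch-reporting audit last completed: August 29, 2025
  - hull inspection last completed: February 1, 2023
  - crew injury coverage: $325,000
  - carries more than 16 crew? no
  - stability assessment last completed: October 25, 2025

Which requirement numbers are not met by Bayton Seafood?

1. catch-reporting audit 81 days ago vs limit 90 → met
2. crew injury coverage $325,000 ≥ $300,000 → met
3. protection-and-indemnity coverage $475,000 ≥ $450,000 → met
4. EPIRB battery test 320 days ago vs limit 365 → met
5. condition 'carries more than 16 crew' does not hold → requirement n/a → met
6. hull inspection 1021 days ago vs limit 730 → not met
7. stability assessment 24 days ago vs limit 30 → met
Not met: 6

6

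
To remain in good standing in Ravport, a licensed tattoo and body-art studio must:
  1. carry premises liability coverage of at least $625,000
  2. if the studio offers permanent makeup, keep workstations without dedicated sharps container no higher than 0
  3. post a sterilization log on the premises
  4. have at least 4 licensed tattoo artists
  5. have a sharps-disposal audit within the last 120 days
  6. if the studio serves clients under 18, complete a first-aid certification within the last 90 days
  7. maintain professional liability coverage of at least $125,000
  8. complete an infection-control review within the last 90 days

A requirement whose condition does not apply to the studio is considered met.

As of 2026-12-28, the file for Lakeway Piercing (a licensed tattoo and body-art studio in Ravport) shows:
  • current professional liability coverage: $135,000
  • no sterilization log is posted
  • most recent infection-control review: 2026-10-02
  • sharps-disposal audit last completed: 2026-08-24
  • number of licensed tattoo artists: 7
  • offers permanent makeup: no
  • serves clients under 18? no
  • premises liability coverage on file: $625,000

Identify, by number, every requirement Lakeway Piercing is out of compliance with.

1. premises liability coverage $625,000 ≥ $625,000 → met
2. condition 'offers permanent makeup' does not hold → requirement n/a → met
3. sterilization log absent → not met
4. licensed tattoo artists 7 ≥ 4 → met
5. sharps-disposal audit 126 days ago vs limit 120 → not met
6. condition 'serves clients under 18' does not hold → requirement n/a → met
7. professional liability coverage $135,000 ≥ $125,000 → met
8. infection-control review 87 days ago vs limit 90 → met
Not met: 3, 5

3, 5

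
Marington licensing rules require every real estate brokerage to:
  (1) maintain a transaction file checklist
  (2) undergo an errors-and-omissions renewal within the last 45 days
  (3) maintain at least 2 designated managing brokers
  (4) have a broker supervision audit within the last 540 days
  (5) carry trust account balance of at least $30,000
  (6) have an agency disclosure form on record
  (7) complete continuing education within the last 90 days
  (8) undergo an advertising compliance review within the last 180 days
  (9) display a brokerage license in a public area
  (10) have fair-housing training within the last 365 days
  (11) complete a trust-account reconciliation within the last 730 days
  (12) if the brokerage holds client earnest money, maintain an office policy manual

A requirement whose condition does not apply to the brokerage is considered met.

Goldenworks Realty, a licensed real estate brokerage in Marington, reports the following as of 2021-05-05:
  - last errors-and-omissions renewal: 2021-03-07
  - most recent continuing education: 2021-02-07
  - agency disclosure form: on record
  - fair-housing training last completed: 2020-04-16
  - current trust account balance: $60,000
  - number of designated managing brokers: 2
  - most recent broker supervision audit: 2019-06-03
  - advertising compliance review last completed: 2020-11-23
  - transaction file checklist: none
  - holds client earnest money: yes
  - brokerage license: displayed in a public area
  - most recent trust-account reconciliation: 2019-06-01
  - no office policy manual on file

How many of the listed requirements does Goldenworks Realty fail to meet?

5

1. transaction file checklist absent → not met
2. errors-and-omissions renewal 59 days ago vs limit 45 → not met
3. designated managing brokers 2 ≥ 2 → met
4. broker supervision audit 702 days ago vs limit 540 → not met
5. trust account balance $60,000 ≥ $30,000 → met
6. agency disclosure form present → met
7. continuing education 87 days ago vs limit 90 → met
8. advertising compliance review 163 days ago vs limit 180 → met
9. brokerage license present → met
10. fair-housing training 384 days ago vs limit 365 → not met
11. trust-account reconciliation 704 days ago vs limit 730 → met
12. condition 'holds client earnest money' holds; office policy manual absent → not met
Not met: 5 of 12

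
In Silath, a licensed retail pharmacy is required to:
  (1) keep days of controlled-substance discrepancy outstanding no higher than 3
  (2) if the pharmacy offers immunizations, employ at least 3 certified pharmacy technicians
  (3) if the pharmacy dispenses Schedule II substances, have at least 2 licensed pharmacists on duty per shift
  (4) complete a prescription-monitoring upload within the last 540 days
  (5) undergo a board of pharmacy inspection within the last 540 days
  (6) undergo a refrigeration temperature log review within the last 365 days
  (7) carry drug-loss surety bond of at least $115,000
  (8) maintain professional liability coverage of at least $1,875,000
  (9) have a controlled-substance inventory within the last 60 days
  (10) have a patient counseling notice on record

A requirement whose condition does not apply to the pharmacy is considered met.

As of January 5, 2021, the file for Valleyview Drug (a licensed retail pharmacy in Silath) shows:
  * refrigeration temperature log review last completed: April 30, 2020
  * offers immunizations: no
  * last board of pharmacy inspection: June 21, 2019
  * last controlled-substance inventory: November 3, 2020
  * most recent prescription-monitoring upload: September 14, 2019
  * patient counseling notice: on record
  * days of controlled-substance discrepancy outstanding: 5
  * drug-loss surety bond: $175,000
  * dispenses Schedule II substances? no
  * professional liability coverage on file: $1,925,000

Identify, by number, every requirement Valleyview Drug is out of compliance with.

1, 5, 9

1. days of controlled-substance discrepancy outstanding 5 > 3 → not met
2. condition 'offers immunizations' does not hold → requirement n/a → met
3. condition 'dispenses Schedule II substances' does not hold → requirement n/a → met
4. prescription-monitoring upload 479 days ago vs limit 540 → met
5. board of pharmacy inspection 564 days ago vs limit 540 → not met
6. refrigeration temperature log review 250 days ago vs limit 365 → met
7. drug-loss surety bond $175,000 ≥ $115,000 → met
8. professional liability coverage $1,925,000 ≥ $1,875,000 → met
9. controlled-substance inventory 63 days ago vs limit 60 → not met
10. patient counseling notice present → met
Not met: 1, 5, 9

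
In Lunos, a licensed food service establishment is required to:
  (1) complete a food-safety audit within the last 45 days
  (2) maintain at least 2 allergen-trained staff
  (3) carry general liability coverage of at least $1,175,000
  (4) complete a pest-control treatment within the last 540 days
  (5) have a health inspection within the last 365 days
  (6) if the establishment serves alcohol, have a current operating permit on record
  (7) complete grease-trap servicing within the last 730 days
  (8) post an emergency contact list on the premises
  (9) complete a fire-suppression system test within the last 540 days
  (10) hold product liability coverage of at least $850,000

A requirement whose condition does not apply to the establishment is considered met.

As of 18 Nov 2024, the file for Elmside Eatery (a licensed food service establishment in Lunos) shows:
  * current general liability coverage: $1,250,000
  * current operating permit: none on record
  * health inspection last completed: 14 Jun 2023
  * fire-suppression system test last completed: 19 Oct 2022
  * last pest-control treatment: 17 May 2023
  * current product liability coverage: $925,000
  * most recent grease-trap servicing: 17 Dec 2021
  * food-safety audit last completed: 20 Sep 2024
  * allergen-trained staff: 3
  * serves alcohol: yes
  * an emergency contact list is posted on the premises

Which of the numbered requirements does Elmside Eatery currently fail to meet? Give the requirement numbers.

1, 4, 5, 6, 7, 9

1. food-safety audit 59 days ago vs limit 45 → not met
2. allergen-trained staff 3 ≥ 2 → met
3. general liability coverage $1,250,000 ≥ $1,175,000 → met
4. pest-control treatment 551 days ago vs limit 540 → not met
5. health inspection 523 days ago vs limit 365 → not met
6. condition 'serves alcohol' holds; current operating permit absent → not met
7. grease-trap servicing 1067 days ago vs limit 730 → not met
8. emergency contact list present → met
9. fire-suppression system test 761 days ago vs limit 540 → not met
10. product liability coverage $925,000 ≥ $850,000 → met
Not met: 1, 4, 5, 6, 7, 9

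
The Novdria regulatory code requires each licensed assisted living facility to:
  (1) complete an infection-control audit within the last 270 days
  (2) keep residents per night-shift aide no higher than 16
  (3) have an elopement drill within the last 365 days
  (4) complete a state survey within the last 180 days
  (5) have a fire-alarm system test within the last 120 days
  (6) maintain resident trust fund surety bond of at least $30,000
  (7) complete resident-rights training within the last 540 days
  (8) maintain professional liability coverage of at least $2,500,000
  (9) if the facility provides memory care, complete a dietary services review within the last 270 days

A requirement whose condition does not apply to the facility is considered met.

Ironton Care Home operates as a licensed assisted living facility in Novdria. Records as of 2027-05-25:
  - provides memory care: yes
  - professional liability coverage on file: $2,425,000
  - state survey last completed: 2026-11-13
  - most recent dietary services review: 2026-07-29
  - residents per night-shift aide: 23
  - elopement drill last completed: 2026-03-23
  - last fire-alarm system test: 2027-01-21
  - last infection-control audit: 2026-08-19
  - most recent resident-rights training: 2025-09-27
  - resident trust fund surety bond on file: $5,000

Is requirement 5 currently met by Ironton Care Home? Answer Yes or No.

No

5. fire-alarm system test 124 days ago vs limit 120 → not met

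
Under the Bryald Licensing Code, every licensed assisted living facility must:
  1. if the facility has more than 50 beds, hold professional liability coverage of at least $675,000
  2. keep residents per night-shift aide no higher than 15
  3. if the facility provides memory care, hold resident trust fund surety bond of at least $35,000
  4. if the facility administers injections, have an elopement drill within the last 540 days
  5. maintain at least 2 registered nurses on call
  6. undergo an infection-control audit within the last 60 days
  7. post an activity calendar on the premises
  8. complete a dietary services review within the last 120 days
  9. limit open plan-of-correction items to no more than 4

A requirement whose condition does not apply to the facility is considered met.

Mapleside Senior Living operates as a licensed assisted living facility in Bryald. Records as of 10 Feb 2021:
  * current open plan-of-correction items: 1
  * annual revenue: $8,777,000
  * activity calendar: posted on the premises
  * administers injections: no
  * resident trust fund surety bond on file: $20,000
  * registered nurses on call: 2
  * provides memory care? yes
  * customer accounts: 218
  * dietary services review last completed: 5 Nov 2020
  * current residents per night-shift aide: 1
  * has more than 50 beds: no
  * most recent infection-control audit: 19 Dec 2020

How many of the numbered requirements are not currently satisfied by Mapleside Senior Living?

1

1. condition 'has more than 50 beds' does not hold → requirement n/a → met
2. residents per night-shift aide 1 ≤ 15 → met
3. condition 'provides memory care' holds; resident trust fund surety bond $20,000 < $35,000 → not met
4. condition 'administers injections' does not hold → requirement n/a → met
5. registered nurses on call 2 ≥ 2 → met
6. infection-control audit 53 days ago vs limit 60 → met
7. activity calendar present → met
8. dietary services review 97 days ago vs limit 120 → met
9. open plan-of-correction items 1 ≤ 4 → met
Not met: 1 of 9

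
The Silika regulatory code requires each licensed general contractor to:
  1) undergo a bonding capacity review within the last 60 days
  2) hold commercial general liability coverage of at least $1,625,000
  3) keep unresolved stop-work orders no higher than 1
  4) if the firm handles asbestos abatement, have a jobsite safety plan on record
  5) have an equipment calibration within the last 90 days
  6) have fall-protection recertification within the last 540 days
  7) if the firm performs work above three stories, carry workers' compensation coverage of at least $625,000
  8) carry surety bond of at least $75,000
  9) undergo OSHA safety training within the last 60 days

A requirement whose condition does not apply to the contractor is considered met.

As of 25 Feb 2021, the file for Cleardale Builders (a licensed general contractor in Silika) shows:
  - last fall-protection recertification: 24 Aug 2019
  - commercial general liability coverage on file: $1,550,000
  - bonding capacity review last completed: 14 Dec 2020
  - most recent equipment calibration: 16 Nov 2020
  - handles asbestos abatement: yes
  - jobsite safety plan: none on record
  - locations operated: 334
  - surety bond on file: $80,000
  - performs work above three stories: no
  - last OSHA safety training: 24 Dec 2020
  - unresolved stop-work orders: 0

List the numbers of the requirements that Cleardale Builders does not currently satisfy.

1, 2, 4, 5, 6, 9

1. bonding capacity review 73 days ago vs limit 60 → not met
2. commercial general liability coverage $1,550,000 < $1,625,000 → not met
3. unresolved stop-work orders 0 ≤ 1 → met
4. condition 'handles asbestos abatement' holds; jobsite safety plan absent → not met
5. equipment calibration 101 days ago vs limit 90 → not met
6. fall-protection recertification 551 days ago vs limit 540 → not met
7. condition 'performs work above three stories' does not hold → requirement n/a → met
8. surety bond $80,000 ≥ $75,000 → met
9. OSHA safety training 63 days ago vs limit 60 → not met
Not met: 1, 2, 4, 5, 6, 9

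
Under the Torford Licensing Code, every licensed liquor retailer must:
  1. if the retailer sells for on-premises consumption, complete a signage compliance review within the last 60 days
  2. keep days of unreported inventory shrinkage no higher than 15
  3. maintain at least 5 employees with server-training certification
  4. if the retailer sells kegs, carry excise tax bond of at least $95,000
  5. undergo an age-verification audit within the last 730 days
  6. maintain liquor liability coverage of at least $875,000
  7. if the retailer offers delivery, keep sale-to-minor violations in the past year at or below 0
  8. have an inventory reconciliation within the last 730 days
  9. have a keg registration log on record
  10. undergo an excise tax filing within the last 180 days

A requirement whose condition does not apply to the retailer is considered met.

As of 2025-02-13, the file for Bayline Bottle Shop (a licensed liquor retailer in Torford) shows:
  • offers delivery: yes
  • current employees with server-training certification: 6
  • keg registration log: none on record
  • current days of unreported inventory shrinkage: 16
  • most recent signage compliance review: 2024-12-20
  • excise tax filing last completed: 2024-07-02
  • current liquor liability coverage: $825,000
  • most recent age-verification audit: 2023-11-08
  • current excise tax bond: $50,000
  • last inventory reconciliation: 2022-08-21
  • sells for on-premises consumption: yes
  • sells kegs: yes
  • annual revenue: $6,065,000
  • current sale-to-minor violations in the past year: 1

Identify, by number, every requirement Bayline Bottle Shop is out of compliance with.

2, 4, 6, 7, 8, 9, 10

1. condition 'sells for on-premises consumption' holds; signage compliance review 55 days ago vs limit 60 → met
2. days of unreported inventory shrinkage 16 > 15 → not met
3. employees with server-training certification 6 ≥ 5 → met
4. condition 'sells kegs' holds; excise tax bond $50,000 < $95,000 → not met
5. age-verification audit 463 days ago vs limit 730 → met
6. liquor liability coverage $825,000 < $875,000 → not met
7. condition 'offers delivery' holds; sale-to-minor violations in the past year 1 > 0 → not met
8. inventory reconciliation 907 days ago vs limit 730 → not met
9. keg registration log absent → not met
10. excise tax filing 226 days ago vs limit 180 → not met
Not met: 2, 4, 6, 7, 8, 9, 10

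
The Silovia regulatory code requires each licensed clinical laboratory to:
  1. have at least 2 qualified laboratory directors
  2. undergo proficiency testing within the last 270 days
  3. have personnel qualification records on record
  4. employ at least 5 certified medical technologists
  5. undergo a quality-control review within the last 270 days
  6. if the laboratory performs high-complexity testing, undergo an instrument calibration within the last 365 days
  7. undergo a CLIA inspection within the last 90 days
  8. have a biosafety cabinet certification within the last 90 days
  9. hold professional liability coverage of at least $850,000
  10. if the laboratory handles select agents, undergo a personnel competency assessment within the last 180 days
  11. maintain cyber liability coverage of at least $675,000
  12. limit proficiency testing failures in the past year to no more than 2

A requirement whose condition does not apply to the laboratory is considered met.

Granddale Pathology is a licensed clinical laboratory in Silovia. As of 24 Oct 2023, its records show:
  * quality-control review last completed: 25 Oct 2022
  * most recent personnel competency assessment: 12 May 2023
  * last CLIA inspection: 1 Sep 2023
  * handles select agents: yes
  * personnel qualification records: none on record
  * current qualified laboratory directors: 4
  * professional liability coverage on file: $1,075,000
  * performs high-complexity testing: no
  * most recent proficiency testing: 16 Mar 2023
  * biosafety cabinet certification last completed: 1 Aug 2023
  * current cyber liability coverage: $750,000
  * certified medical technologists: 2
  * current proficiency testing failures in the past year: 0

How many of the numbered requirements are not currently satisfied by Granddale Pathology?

1. qualified laboratory directors 4 ≥ 2 → met
2. proficiency testing 222 days ago vs limit 270 → met
3. personnel qualification records absent → not met
4. certified medical technologists 2 < 5 → not met
5. quality-control review 364 days ago vs limit 270 → not met
6. condition 'performs high-complexity testing' does not hold → requirement n/a → met
7. CLIA inspection 53 days ago vs limit 90 → met
8. biosafety cabinet certification 84 days ago vs limit 90 → met
9. professional liability coverage $1,075,000 ≥ $850,000 → met
10. condition 'handles select agents' holds; personnel competency assessment 165 days ago vs limit 180 → met
11. cyber liability coverage $750,000 ≥ $675,000 → met
12. proficiency testing failures in the past year 0 ≤ 2 → met
Not met: 3 of 12

3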